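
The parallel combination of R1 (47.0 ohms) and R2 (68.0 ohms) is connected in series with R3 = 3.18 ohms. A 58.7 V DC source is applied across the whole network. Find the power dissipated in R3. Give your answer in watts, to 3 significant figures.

11.4 W

First find R_p for the parallel pair, then treat R_p + R3 as a series loop.
R_p = (47.0×68.0)/(47.0+68.0) = 27.79 Ω
R_total = R_p + 3.18 = 27.79 + 3.18 = 30.97 Ω
I = V / R_total = 58.7 / 30.97 = 1.895 A
R3 carries the full series current, so P = I²R.
P_R3 = (1.895)² × 3.18 = 11.42 W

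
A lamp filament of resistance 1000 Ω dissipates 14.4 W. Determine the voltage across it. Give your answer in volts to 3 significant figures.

The two known quantities fix the third via V = √(P R).
V = √(14.4 × 1000) = 120.0 V

120 V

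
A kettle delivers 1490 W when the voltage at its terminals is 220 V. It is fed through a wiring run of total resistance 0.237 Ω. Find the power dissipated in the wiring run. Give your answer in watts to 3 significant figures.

Only the current and the line resistance are needed for the I²R loss.
I = P / V = 1490 / 220 = 6.773 A through the wiring run.
P_line = I² R_line = (6.773)² × 0.237 = 10.87 W

10.9 W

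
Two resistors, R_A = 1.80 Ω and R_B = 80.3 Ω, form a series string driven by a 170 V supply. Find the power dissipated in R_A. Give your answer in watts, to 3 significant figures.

7.72 W

Every series element carries the same I. Get I from the total resistance, then P = I² × R_A.
R_total = 1.80 + 80.3 = 82.10 Ω
I = V / R_total = 170 / 82.10 = 2.071 A
P_R_A = I² × R_A = (2.071)² × 1.80 = 7.718 W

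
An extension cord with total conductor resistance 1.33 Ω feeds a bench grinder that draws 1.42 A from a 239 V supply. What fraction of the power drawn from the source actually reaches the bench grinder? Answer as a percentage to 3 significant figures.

99.2 %

The extension cord carries the full 1.42 A.
P_line = I² R_line = (1.420)² × 1.33 = 2.682 W
P_source = V I = 239 × 1.420 = 339.4 W; P_load = 336.7 W
η = P_load / P_source = 336.7 / 339.4 = 0.9921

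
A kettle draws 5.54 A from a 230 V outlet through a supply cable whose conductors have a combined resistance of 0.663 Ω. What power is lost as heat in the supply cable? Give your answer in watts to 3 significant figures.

20.3 W

Line loss is just I²R for the cable — we know both I and R_line directly.
The supply cable carries the full 5.54 A.
P_line = I² R_line = (5.540)² × 0.663 = 20.35 W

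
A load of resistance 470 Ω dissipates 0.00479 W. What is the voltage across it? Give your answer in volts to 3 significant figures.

1.50 V

Inverting the appropriate power form: V = √(P R).
V = √(0.00479 × 470) = 1.500 V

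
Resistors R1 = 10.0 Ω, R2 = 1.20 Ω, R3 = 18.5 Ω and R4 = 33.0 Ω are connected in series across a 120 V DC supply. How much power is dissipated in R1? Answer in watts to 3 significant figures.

36.6 W

Series elements share the same current, so find I first, then use P = I²R.
R_total = 10.0 + 1.20 + 18.5 + 33.0 = 62.70 Ω
I = V / R_total = 120 / 62.70 = 1.914 A
P_R1 = I² × R1 = (1.914)² × 10.0 = 36.63 W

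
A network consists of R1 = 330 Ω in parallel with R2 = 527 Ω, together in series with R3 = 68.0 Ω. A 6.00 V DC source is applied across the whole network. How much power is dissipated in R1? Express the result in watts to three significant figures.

Collapse the R1‖R2 pair into one equivalent R_p; then R_p and R3 form a series string.
R_p = (330×527)/(330+527) = 202.9 Ω
R_total = R_p + 68.0 = 202.9 + 68.0 = 270.9 Ω
I = V / R_total = 6.00 / 270.9 = 0.02215 A
Voltage across the parallel pair: V_p = I × R_p = 0.02215 × 202.9 = 4.494 V
Use P = V²/R for R1 with V = V_p.
P_R1 = (4.494)² / 330 = 0.06120 W

0.0612 W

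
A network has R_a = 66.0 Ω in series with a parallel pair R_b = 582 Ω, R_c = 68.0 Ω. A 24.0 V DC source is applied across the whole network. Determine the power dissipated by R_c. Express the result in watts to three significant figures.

First combine the parallel branches into one equivalent R_p, then R_a + R_p is a series pair.
R_p = (582×68.0)/(582+68.0) = 60.89 Ω
R_total = 66.0 + 60.89 = 126.9 Ω
I = V / R_total = 24.0 / 126.9 = 0.1891 A
Voltage across the parallel pair: V_p = I × R_p = 0.1891 × 60.89 = 11.52 V
R_c sees V_p directly, so P = V_p² / R_c.
P_R_c = (11.52)² / 68.0 = 1.950 W

1.95 W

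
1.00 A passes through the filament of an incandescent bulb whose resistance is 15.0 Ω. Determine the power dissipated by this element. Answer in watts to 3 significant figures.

The current through and the resistance of the element are both given; use P = I²R.
P = (1.000 A)² × 15.0 Ω = 15.00 W

15.0 W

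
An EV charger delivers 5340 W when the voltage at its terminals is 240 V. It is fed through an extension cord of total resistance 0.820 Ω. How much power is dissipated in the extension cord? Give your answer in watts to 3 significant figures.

Only the current and the line resistance are needed for the I²R loss.
I = P / V = 5340 / 240 = 22.25 A through the extension cord.
P_line = I² R_line = (22.25)² × 0.820 = 406.0 W

406 W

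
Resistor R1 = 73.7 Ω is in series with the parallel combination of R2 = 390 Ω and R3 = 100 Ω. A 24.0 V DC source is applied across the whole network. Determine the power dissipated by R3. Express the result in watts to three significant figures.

Replace R2 and R3 with their parallel equivalent so the circuit becomes R1 in series with R_p.
R_p = (390×100)/(390+100) = 79.59 Ω
R_total = 73.7 + 79.59 = 153.3 Ω
I = V / R_total = 24.0 / 153.3 = 0.1566 A
Voltage across the parallel pair: V_p = I × R_p = 0.1566 × 79.59 = 12.46 V
R3 is across V_p, so use P = V²/R for that branch.
P_R3 = (12.46)² / 100 = 1.553 W

1.55 W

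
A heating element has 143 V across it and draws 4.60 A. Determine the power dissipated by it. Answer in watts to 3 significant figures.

658 W

With V and I both given, power follows immediately from P = V I.
P = 143 V × 4.600 A = 657.8 W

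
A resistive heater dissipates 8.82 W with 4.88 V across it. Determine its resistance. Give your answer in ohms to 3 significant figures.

2.70 Ω

Rearranging the power relation for the two known quantities gives R = V² / P.
R = (4.88)² / 8.82 = 2.700 Ω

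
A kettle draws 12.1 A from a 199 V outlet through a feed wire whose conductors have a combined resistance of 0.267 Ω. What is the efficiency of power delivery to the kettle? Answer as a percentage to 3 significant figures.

98.4 %

The feed wire carries the full 12.1 A.
P_line = I² R_line = (12.10)² × 0.267 = 39.09 W
P_source = V I = 199 × 12.10 = 2408 W; P_load = 2369 W
η = P_load / P_source = 2369 / 2408 = 0.9838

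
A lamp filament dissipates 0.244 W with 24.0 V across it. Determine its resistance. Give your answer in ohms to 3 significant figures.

2360 Ω

From P = V I = I²R = V²/R, with the two given quantities we get R = V² / P.
R = (24.0)² / 0.244 = 2361 Ω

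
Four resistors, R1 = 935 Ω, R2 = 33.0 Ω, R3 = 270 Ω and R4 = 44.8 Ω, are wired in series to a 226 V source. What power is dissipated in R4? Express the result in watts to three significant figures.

1.39 W

Every series element carries the same I. Get I from the total resistance, then P = I² × R4.
R_total = 935 + 33.0 + 270 + 44.8 = 1283 Ω
I = V / R_total = 226 / 1283 = 0.1762 A
P_R4 = I² × R4 = (0.1762)² × 44.8 = 1.391 W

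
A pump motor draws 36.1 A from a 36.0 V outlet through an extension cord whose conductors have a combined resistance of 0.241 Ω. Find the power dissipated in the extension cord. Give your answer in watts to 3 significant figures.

314 W

Only the current and the line resistance are needed for the I²R loss.
The extension cord carries the full 36.1 A.
P_line = I² R_line = (36.10)² × 0.241 = 314.1 W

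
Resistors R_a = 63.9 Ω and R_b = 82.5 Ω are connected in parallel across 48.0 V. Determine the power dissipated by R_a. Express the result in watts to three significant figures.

Every branch has 48.0 V across it, so for R_a the power is simply V²/R.
P_R_a = V² / R_a = (48.0)² / 63.9 Ω = 36.06 W

36.1 W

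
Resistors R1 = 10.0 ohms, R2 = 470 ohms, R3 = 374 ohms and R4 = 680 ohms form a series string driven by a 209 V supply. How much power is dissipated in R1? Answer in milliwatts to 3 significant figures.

Since the resistors are in series they all carry the loop current I = V/R_total; the power in any one is I²R.
R_total = 10.0 + 470 + 374 + 680 = 1534 Ω
I = V / R_total = 209 / 1534 = 0.1362 A
P_R1 = I² × R1 = (0.1362)² × 10.0 = 0.1856 W

186 mW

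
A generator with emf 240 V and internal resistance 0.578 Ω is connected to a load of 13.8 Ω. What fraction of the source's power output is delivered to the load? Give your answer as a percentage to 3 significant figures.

96.0 %

Efficiency is P_load / P_total. With a series r and R sharing the same I, P = I²R for each, so η = R/(R+r).
η = R / (R + r) = 13.8 / (13.8 + 0.578) = 0.9598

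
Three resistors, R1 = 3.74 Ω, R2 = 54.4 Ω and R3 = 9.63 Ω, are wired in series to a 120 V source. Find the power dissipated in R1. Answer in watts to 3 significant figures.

11.7 W

Series elements share the same current, so find I first, then use P = I²R.
R_total = 3.74 + 54.4 + 9.63 = 67.77 Ω
I = V / R_total = 120 / 67.77 = 1.771 A
P_R1 = I² × R1 = (1.771)² × 3.74 = 11.73 W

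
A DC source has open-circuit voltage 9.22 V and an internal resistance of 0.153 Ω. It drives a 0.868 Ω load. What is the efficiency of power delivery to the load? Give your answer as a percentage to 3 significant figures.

85.0 %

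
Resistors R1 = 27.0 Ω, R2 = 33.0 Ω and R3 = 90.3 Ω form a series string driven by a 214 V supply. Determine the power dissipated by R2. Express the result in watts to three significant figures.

Every series element carries the same I. Get I from the total resistance, then P = I² × R2.
R_total = 27.0 + 33.0 + 90.3 = 150.3 Ω
I = V / R_total = 214 / 150.3 = 1.424 A
P_R2 = I² × R2 = (1.424)² × 33.0 = 66.90 W

66.9 W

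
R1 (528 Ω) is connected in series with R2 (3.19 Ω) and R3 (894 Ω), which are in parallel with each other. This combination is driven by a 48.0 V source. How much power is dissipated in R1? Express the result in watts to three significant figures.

4.31 W

First combine the parallel branches into one equivalent R_p, then R1 + R_p is a series pair.
R_p = (3.19×894)/(3.19+894) = 3.179 Ω
R_total = 528 + 3.179 = 531.2 Ω
I = V / R_total = 48.0 / 531.2 = 0.09037 A
R1 carries the full series current, so P = I²R.
P_R1 = (0.09037)² × 528 = 4.312 W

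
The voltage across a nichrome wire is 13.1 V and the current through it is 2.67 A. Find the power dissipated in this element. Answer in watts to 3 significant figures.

Both the voltage across and the current through the element are known, so P = V I applies directly.
P = 13.1 V × 2.670 A = 34.98 W

35.0 W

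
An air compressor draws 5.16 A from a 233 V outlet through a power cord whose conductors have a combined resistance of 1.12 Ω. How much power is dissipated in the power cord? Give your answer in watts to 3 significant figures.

29.8 W

Only the current and the line resistance are needed for the I²R loss.
The power cord carries the full 5.16 A.
P_line = I² R_line = (5.160)² × 1.12 = 29.82 W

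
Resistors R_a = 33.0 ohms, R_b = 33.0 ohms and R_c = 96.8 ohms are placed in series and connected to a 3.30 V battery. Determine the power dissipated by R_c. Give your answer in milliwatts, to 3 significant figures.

Since the resistors are in series they all carry the loop current I = V/R_total; the power in any one is I²R.
R_total = 33.0 + 33.0 + 96.8 = 162.8 Ω
I = V / R_total = 3.30 / 162.8 = 0.02027 A
P_R_c = I² × R_c = (0.02027)² × 96.8 = 0.03977 W

39.8 mW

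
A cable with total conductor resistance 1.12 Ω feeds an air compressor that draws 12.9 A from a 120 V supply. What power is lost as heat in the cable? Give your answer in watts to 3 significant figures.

Only the current and the line resistance are needed for the I²R loss.
The cable carries the full 12.9 A.
P_line = I² R_line = (12.90)² × 1.12 = 186.4 W

186 W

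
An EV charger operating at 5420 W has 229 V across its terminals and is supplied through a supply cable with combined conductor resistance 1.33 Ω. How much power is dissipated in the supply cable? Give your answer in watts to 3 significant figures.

Only the current and the line resistance are needed for the I²R loss.
I = P / V = 5420 / 229 = 23.67 A through the supply cable.
P_line = I² R_line = (23.67)² × 1.33 = 745.0 W

745 W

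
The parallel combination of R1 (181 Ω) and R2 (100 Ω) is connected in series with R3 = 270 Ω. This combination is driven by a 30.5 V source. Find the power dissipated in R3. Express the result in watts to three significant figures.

2.25 W

First find R_p for the parallel pair, then treat R_p + R3 as a series loop.
R_p = (181×100)/(181+100) = 64.41 Ω
R_total = R_p + 270 = 64.41 + 270 = 334.4 Ω
I = V / R_total = 30.5 / 334.4 = 0.09120 A
R3 is the series element, so its power is I²R.
P_R3 = (0.09120)² × 270 = 2.246 W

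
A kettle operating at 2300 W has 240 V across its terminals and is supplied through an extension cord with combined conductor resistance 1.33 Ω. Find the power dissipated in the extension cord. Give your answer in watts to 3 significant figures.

Line loss is just I²R for the cable — we know both I and R_line directly.
I = P / V = 2300 / 240 = 9.583 A through the extension cord.
P_line = I² R_line = (9.583)² × 1.33 = 122.1 W

122 W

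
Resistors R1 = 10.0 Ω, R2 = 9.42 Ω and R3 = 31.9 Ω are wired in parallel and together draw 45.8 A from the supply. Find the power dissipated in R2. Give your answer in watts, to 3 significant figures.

3950 W

We need the common branch voltage; get it from I_total × R_eq, then P = V²/R for the branch.
1/R_eq = 1/10.0 + 1/9.42 + 1/31.9 ⇒ R_eq = 4.210 Ω
V = I_total × R_eq = 45.80 × 4.210 = 192.8 V
P_R2 = V² / R2 = (192.8)² / 9.42 = 3948 W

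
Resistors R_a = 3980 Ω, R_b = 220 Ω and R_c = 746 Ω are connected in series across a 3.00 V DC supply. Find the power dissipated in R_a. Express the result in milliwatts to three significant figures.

1.46 mW

Since the resistors are in series they all carry the loop current I = V/R_total; the power in any one is I²R.
R_total = 3980 + 220 + 746 = 4946 Ω
I = V / R_total = 3.00 / 4946 = 0.0006066 A
P_R_a = I² × R_a = (0.0006066)² × 3980 = 0.001464 W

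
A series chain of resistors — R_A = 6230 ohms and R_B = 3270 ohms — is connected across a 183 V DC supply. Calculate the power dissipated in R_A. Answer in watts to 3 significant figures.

2.31 W

Series elements share the same current, so find I first, then use P = I²R.
R_total = 6230 + 3270 = 9500 Ω
I = V / R_total = 183 / 9500 = 0.01926 A
P_R_A = I² × R_A = (0.01926)² × 6230 = 2.312 W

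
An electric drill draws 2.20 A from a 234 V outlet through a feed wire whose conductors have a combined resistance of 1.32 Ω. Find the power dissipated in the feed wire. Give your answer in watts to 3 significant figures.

6.39 W

The feed wire and load are in series, so the same current flows in both; the loss is I²R_line.
The feed wire carries the full 2.20 A.
P_line = I² R_line = (2.200)² × 1.32 = 6.389 W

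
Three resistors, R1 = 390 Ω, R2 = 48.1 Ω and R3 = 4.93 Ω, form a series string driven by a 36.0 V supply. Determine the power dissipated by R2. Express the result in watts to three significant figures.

0.318 W

Series elements share the same current, so find I first, then use P = I²R.
R_total = 390 + 48.1 + 4.93 = 443.0 Ω
I = V / R_total = 36.0 / 443.0 = 0.08126 A
P_R2 = I² × R2 = (0.08126)² × 48.1 = 0.3176 W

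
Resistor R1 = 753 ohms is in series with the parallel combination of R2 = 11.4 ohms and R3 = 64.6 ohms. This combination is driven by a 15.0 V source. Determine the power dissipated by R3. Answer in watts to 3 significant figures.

0.000562 W

Replace R2 and R3 with their parallel equivalent so the circuit becomes R1 in series with R_p.
R_p = (11.4×64.6)/(11.4+64.6) = 9.690 Ω
R_total = 753 + 9.690 = 762.7 Ω
I = V / R_total = 15.0 / 762.7 = 0.01967 A
Voltage across the parallel pair: V_p = I × R_p = 0.01967 × 9.690 = 0.1906 V
With V_p across R3, its power is V_p²/R3.
P_R3 = (0.1906)² / 64.6 = 0.0005622 W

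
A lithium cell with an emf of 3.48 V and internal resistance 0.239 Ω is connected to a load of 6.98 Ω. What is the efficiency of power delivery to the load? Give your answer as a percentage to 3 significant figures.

96.7 %

Both r and R carry the same current, so the power split is just the resistance split: η = R/(R+r).
η = R / (R + r) = 6.98 / (6.98 + 0.239) = 0.9669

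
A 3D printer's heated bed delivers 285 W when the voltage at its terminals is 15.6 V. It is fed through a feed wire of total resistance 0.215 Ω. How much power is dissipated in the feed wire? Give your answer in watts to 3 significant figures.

71.8 W

Line loss is just I²R for the cable — we know both I and R_line directly.
I = P / V = 285 / 15.6 = 18.27 A through the feed wire.
P_line = I² R_line = (18.27)² × 0.215 = 71.76 W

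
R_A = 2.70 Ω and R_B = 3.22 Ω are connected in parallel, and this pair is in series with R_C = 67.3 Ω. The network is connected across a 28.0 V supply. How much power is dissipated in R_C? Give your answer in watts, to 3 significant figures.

Reduce the parallel combination to a single R_p; the circuit then becomes R_p in series with the remaining resistor.
R_p = (2.70×3.22)/(2.70+3.22) = 1.469 Ω
R_total = R_p + 67.3 = 1.469 + 67.3 = 68.77 Ω
I = V / R_total = 28.0 / 68.77 = 0.4072 A
R_C carries the full series current, so P = I²R.
P_R_C = (0.4072)² × 67.3 = 11.16 W

11.2 W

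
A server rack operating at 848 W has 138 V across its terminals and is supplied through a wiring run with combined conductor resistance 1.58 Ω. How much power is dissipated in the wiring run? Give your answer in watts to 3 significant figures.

59.7 W

Only the current and the line resistance are needed for the I²R loss.
I = P / V = 848 / 138 = 6.145 A through the wiring run.
P_line = I² R_line = (6.145)² × 1.58 = 59.66 W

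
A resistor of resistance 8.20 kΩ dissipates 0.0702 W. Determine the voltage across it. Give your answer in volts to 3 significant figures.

24.0 V

Rearranging the power relation for the two known quantities gives V = √(P R).
V = √(0.0702 × 8200) = 23.99 V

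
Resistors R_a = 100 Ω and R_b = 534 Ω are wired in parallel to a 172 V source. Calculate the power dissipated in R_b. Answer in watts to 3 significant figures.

55.4 W

Every branch has 172 V across it, so for R_b the power is simply V²/R.
P_R_b = V² / R_b = (172)² / 534 Ω = 55.40 W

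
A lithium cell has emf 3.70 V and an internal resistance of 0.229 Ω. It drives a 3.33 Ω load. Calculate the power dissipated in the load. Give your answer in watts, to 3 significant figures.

With r and R in series, I = ε/(r+R); the load dissipates I²R.
I = ε / (r + R) = 3.70 / (0.229 + 3.33) = 1.040 A
P_load = I² R = (1.040)² × 3.33 = 3.599 W

3.60 W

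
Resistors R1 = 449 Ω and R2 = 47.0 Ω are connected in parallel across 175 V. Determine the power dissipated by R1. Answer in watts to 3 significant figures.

Each parallel branch sees the full supply voltage, so P = V²/R applies directly to the target branch.
P_R1 = V² / R1 = (175)² / 449 Ω = 68.21 W

68.2 W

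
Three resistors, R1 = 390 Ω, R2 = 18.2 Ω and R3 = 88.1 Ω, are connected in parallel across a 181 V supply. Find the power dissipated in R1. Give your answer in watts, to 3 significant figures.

84.0 W

Every branch has 181 V across it, so for R1 the power is simply V²/R.
P_R1 = V² / R1 = (181)² / 390 Ω = 84.00 W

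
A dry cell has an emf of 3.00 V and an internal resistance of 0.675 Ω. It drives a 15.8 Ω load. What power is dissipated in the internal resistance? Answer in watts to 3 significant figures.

The internal resistance carries the same current as the load; P_int = I²r.
I = ε / (r + R) = 3.00 / (0.675 + 15.8) = 0.1821 A
P_int = I² r = (0.1821)² × 0.675 = 0.02238 W

0.0224 W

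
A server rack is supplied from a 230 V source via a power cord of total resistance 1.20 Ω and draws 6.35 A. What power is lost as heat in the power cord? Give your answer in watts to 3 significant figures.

48.4 W

Only the current and the line resistance are needed for the I²R loss.
The power cord carries the full 6.35 A.
P_line = I² R_line = (6.350)² × 1.20 = 48.39 W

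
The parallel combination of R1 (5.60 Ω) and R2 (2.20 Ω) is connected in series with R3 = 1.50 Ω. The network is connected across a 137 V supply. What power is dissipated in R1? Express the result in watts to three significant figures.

882 W

Combine R1 and R2 into their parallel equivalent first, reducing the network to two series resistors.
R_p = (5.60×2.20)/(5.60+2.20) = 1.579 Ω
R_total = R_p + 1.50 = 1.579 + 1.50 = 3.079 Ω
I = V / R_total = 137 / 3.079 = 44.49 A
Voltage across the parallel pair: V_p = I × R_p = 44.49 × 1.579 = 70.27 V
Use P = V²/R for R1 with V = V_p.
P_R1 = (70.27)² / 5.60 = 881.7 W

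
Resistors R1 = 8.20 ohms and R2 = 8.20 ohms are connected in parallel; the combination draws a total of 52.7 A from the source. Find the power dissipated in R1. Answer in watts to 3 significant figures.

Only the total current is stated, so first find the parallel equivalent to get the voltage across the combination.
1/R_eq = 1/8.20 + 1/8.20 ⇒ R_eq = 4.100 Ω
V = I_total × R_eq = 52.70 × 4.100 = 216.1 V
P_R1 = V² / R1 = (216.1)² / 8.20 = 5693 W

5690 W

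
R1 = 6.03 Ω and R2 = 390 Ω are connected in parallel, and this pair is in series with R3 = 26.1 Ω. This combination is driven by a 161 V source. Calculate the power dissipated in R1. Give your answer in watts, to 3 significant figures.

148 W

First find R_p for the parallel pair, then treat R_p + R3 as a series loop.
R_p = (6.03×390)/(6.03+390) = 5.938 Ω
R_total = R_p + 26.1 = 5.938 + 26.1 = 32.04 Ω
I = V / R_total = 161 / 32.04 = 5.025 A
Voltage across the parallel pair: V_p = I × R_p = 5.025 × 5.938 = 29.84 V
R1 sits across V_p; its power is V_p²/R.
P_R1 = (29.84)² / 6.03 = 147.7 W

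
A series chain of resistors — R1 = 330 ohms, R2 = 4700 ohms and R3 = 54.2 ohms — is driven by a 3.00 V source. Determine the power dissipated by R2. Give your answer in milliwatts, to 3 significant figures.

1.64 mW

In a series string the same current flows through every resistor — find that current, then P = I²R for the one we want.
R_total = 330 + 4700 + 54.2 = 5084 Ω
I = V / R_total = 3.00 / 5084 = 0.0005901 A
P_R2 = I² × R2 = (0.0005901)² × 4700 = 0.001636 W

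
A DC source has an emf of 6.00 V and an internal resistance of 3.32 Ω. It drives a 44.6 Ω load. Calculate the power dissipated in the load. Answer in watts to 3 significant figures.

0.699 W

Load and internal resistance form a series loop — compute the loop current, then the load power via I²R.
I = ε / (r + R) = 6.00 / (3.32 + 44.6) = 0.1252 A
P_load = I² R = (0.1252)² × 44.6 = 0.6992 W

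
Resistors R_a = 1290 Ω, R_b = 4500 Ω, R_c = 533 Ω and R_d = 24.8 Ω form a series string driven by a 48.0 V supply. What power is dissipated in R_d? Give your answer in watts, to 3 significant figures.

0.00142 W

Since the resistors are in series they all carry the loop current I = V/R_total; the power in any one is I²R.
R_total = 1290 + 4500 + 533 + 24.8 = 6348 Ω
I = V / R_total = 48.0 / 6348 = 0.007562 A
P_R_d = I² × R_d = (0.007562)² × 24.8 = 0.001418 W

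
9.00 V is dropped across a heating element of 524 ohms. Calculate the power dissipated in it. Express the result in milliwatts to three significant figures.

We know the drop across the element and its resistance — P = V²/R, one step.
P = (9.00 V)² / 524 Ω = 0.1546 W

155 mW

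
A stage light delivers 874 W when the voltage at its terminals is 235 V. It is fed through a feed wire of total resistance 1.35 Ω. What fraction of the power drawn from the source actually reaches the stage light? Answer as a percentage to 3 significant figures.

97.9 %

I = P / V = 874 / 235 = 3.719 A through the feed wire.
P_line = I² R_line = (3.719)² × 1.35 = 18.67 W
P_source = P_load + P_line = 874.0 + 18.67 = 892.7 W
η = P_load / P_source = 874.0 / 892.7 = 0.9791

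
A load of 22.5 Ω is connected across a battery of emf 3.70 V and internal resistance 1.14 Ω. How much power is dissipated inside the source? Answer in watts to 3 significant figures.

Internal loss is I²r, with I set by the total series resistance r+R.
I = ε / (r + R) = 3.70 / (1.14 + 22.5) = 0.1565 A
P_int = I² r = (0.1565)² × 1.14 = 0.02793 W

0.0279 W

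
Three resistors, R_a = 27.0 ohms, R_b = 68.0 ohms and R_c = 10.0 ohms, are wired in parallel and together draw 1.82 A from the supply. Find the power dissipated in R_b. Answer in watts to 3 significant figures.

2.12 W

Parallel branches share V, not I — compute V via R_eq, then use V²/R for the target branch.
1/R_eq = 1/27.0 + 1/68.0 + 1/10.0 ⇒ R_eq = 6.590 Ω
V = I_total × R_eq = 1.820 × 6.590 = 11.99 V
P_R_b = V² / R_b = (11.99)² / 68.0 = 2.116 W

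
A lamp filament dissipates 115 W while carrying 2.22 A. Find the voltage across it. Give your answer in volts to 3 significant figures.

Rearranging the power relation for the two known quantities gives V = P / I.
V = 115 / 2.220 = 51.80 V

51.8 V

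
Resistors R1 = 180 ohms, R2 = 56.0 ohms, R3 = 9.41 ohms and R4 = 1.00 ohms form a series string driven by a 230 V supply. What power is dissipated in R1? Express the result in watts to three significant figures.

157 W

Since the resistors are in series they all carry the loop current I = V/R_total; the power in any one is I²R.
R_total = 180 + 56.0 + 9.41 + 1.00 = 246.4 Ω
I = V / R_total = 230 / 246.4 = 0.9334 A
P_R1 = I² × R1 = (0.9334)² × 180 = 156.8 W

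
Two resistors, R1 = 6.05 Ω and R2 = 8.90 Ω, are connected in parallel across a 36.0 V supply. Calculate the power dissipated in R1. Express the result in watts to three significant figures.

The supply voltage appears across each parallel branch — just use P = V²/R1.
P_R1 = V² / R1 = (36.0)² / 6.05 Ω = 214.2 W

214 W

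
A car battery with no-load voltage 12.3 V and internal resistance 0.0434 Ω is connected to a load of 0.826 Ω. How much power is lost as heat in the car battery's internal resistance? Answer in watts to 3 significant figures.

r is in series with the load, so it carries the full circuit current — the loss in it is I²r.
I = ε / (r + R) = 12.3 / (0.0434 + 0.826) = 14.15 A
P_int = I² r = (14.15)² × 0.0434 = 8.687 W

8.69 W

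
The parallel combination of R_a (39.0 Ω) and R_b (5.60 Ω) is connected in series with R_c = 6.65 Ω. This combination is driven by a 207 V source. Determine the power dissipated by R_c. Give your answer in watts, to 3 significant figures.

2140 W

Collapse the R_a‖R_b pair into one equivalent R_p; then R_p and R_c form a series string.
R_p = (39.0×5.60)/(39.0+5.60) = 4.897 Ω
R_total = R_p + 6.65 = 4.897 + 6.65 = 11.55 Ω
I = V / R_total = 207 / 11.55 = 17.93 A
R_c is the series element, so its power is I²R.
P_R_c = (17.93)² × 6.65 = 2137 W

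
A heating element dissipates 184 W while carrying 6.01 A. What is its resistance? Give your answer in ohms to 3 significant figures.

Inverting the appropriate power form: R = P / I².
R = 184 / (6.010)² = 5.094 Ω

5.09 Ω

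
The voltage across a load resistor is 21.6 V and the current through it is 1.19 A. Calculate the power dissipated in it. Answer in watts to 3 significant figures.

Both the voltage across and the current through the element are known, so P = V I applies directly.
P = 21.6 V × 1.190 A = 25.70 W

25.7 W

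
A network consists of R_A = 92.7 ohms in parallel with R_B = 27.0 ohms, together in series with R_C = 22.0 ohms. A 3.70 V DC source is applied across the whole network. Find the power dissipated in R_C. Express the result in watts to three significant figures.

Combine R_A and R_B into their parallel equivalent first, reducing the network to two series resistors.
R_p = (92.7×27.0)/(92.7+27.0) = 20.91 Ω
R_total = R_p + 22.0 = 20.91 + 22.0 = 42.91 Ω
I = V / R_total = 3.70 / 42.91 = 0.08623 A
R_C carries the full series current, so P = I²R.
P_R_C = (0.08623)² × 22.0 = 0.1636 W

0.164 W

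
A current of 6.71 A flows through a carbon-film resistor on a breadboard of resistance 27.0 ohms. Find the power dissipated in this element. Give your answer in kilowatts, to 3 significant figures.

Knowing I and R, the power is just I²R — no need to find V first.
P = (6.710 A)² × 27.0 Ω = 1216 W

1.22 kW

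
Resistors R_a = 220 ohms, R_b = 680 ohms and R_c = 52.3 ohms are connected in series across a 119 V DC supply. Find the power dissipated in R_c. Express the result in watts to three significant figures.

0.817 W

Every series element carries the same I. Get I from the total resistance, then P = I² × R_c.
R_total = 220 + 680 + 52.3 = 952.3 Ω
I = V / R_total = 119 / 952.3 = 0.1250 A
P_R_c = I² × R_c = (0.1250)² × 52.3 = 0.8167 W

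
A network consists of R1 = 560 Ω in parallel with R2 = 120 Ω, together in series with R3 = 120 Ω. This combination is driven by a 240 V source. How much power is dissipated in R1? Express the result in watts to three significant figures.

21.0 W

Combine R1 and R2 into their parallel equivalent first, reducing the network to two series resistors.
R_p = (560×120)/(560+120) = 98.82 Ω
R_total = R_p + 120 = 98.82 + 120 = 218.8 Ω
I = V / R_total = 240 / 218.8 = 1.097 A
Voltage across the parallel pair: V_p = I × R_p = 1.097 × 98.82 = 108.4 V
Use P = V²/R for R1 with V = V_p.
P_R1 = (108.4)² / 560 = 20.98 W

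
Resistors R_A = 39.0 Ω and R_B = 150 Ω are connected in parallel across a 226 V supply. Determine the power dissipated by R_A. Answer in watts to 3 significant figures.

Every branch has 226 V across it, so for R_A the power is simply V²/R.
P_R_A = V² / R_A = (226)² / 39.0 Ω = 1310 W

1310 W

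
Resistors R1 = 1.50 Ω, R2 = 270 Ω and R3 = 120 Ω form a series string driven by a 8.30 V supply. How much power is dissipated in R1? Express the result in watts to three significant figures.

Series elements share the same current, so find I first, then use P = I²R.
R_total = 1.50 + 270 + 120 = 391.5 Ω
I = V / R_total = 8.30 / 391.5 = 0.02120 A
P_R1 = I² × R1 = (0.02120)² × 1.50 = 0.0006742 W

0.000674 W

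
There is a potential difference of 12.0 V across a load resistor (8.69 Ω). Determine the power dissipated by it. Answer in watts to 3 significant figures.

16.6 W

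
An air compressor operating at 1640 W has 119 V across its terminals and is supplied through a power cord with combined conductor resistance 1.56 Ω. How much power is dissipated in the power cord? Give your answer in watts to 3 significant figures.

296 W

The power cord and load are in series, so the same current flows in both; the loss is I²R_line.
I = P / V = 1640 / 119 = 13.78 A through the power cord.
P_line = I² R_line = (13.78)² × 1.56 = 296.3 W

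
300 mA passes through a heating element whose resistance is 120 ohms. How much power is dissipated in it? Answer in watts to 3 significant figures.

Current and resistance are given, so P = I²R is the direct form.
P = (0.3000 A)² × 120 Ω = 10.80 W

10.8 W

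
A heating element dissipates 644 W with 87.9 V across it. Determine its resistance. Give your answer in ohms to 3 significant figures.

12.0 Ω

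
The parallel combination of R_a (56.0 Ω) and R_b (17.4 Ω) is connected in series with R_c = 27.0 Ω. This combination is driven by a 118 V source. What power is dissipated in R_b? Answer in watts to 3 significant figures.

86.9 W

Reduce the parallel combination to a single R_p; the circuit then becomes R_p in series with the remaining resistor.
R_p = (56.0×17.4)/(56.0+17.4) = 13.28 Ω
R_total = R_p + 27.0 = 13.28 + 27.0 = 40.28 Ω
I = V / R_total = 118 / 40.28 = 2.930 A
Voltage across the parallel pair: V_p = I × R_p = 2.930 × 13.28 = 38.89 V
R_b sits across V_p; its power is V_p²/R.
P_R_b = (38.89)² / 17.4 = 86.94 W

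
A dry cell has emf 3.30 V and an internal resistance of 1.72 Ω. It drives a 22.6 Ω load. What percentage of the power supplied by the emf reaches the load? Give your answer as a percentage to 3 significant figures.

η = P_load/(P_load+P_int) = I²R/(I²R+I²r) = R/(R+r) — the I² cancels for series elements.
η = R / (R + r) = 22.6 / (22.6 + 1.72) = 0.9293

92.9 %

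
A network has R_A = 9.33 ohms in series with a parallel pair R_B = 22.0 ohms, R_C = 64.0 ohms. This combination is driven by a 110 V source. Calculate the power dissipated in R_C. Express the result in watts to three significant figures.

Collapse R_B‖R_C to a single equivalent, reducing the network to two series elements.
R_p = (22.0×64.0)/(22.0+64.0) = 16.37 Ω
R_total = 9.33 + 16.37 = 25.70 Ω
I = V / R_total = 110 / 25.70 = 4.280 A
Voltage across the parallel pair: V_p = I × R_p = 4.280 × 16.37 = 70.07 V
R_C sees V_p directly, so P = V_p² / R_C.
P_R_C = (70.07)² / 64.0 = 76.71 W

76.7 W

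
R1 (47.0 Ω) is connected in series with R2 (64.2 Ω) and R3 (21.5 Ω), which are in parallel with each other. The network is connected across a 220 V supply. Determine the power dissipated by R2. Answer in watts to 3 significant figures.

Collapse R2‖R3 to a single equivalent, reducing the network to two series elements.
R_p = (64.2×21.5)/(64.2+21.5) = 16.11 Ω
R_total = 47.0 + 16.11 = 63.11 Ω
I = V / R_total = 220 / 63.11 = 3.486 A
Voltage across the parallel pair: V_p = I × R_p = 3.486 × 16.11 = 56.15 V
R2 is across V_p, so use P = V²/R for that branch.
P_R2 = (56.15)² / 64.2 = 49.11 W

49.1 W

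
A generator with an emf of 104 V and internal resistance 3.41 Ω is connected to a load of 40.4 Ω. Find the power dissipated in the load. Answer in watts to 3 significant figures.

Find the circuit current first, then P = I²R for the load (series elements share I).
I = ε / (r + R) = 104 / (3.41 + 40.4) = 2.374 A
P_load = I² R = (2.374)² × 40.4 = 227.7 W

228 W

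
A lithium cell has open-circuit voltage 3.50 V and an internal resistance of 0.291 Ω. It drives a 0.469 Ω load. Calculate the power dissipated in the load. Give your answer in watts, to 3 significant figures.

Load and internal resistance form a series loop — compute the loop current, then the load power via I²R.
I = ε / (r + R) = 3.50 / (0.291 + 0.469) = 4.605 A
P_load = I² R = (4.605)² × 0.469 = 9.947 W

9.95 W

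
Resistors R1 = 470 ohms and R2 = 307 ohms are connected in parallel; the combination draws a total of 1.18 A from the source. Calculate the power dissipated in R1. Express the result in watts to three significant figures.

102 W

We need the common branch voltage; get it from I_total × R_eq, then P = V²/R for the branch.
1/R_eq = 1/470 + 1/307 ⇒ R_eq = 185.7 Ω
V = I_total × R_eq = 1.180 × 185.7 = 219.1 V
P_R1 = V² / R1 = (219.1)² / 470 = 102.2 W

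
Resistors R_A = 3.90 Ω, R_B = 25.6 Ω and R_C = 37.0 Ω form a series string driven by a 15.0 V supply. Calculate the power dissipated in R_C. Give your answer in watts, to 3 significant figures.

1.88 W

Since the resistors are in series they all carry the loop current I = V/R_total; the power in any one is I²R.
R_total = 3.90 + 25.6 + 37.0 = 66.50 Ω
I = V / R_total = 15.0 / 66.50 = 0.2256 A
P_R_C = I² × R_C = (0.2256)² × 37.0 = 1.883 W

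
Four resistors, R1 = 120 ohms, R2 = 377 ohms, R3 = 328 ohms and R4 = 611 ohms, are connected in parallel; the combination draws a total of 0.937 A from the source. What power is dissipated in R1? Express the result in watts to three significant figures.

29.8 W

Parallel branches share V, not I — compute V via R_eq, then use V²/R for the target branch.
1/R_eq = 1/120 + 1/377 + 1/328 + 1/611 ⇒ R_eq = 63.81 Ω
V = I_total × R_eq = 0.9370 × 63.81 = 59.79 V
P_R1 = V² / R1 = (59.79)² / 120 = 29.79 W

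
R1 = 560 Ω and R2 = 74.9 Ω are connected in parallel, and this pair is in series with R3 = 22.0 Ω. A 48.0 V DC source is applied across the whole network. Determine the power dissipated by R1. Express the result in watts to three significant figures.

Combine R1 and R2 into their parallel equivalent first, reducing the network to two series resistors.
R_p = (560×74.9)/(560+74.9) = 66.06 Ω
R_total = R_p + 22.0 = 66.06 + 22.0 = 88.06 Ω
I = V / R_total = 48.0 / 88.06 = 0.5451 A
Voltage across the parallel pair: V_p = I × R_p = 0.5451 × 66.06 = 36.01 V
R1 has V_p across it, so P = V_p²/R1.
P_R1 = (36.01)² / 560 = 2.315 W

2.32 W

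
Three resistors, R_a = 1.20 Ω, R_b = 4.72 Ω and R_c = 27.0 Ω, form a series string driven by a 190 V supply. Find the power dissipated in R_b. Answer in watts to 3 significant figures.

Series elements share the same current, so find I first, then use P = I²R.
R_total = 1.20 + 4.72 + 27.0 = 32.92 Ω
I = V / R_total = 190 / 32.92 = 5.772 A
P_R_b = I² × R_b = (5.772)² × 4.72 = 157.2 W

157 W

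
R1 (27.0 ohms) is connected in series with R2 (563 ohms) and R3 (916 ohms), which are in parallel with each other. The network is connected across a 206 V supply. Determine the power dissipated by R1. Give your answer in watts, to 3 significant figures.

Reduce the parallel pair to R_p first; the network is then a simple series string.
R_p = (563×916)/(563+916) = 348.7 Ω
R_total = 27.0 + 348.7 = 375.7 Ω
I = V / R_total = 206 / 375.7 = 0.5483 A
The full supply current passes through R1: P = I²R.
P_R1 = (0.5483)² × 27.0 = 8.118 W

8.12 W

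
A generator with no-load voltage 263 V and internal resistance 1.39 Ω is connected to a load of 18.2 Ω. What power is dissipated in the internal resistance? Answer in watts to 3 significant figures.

251 W

The internal resistance carries the same current as the load; P_int = I²r.
I = ε / (r + R) = 263 / (1.39 + 18.2) = 13.43 A
P_int = I² r = (13.43)² × 1.39 = 250.5 W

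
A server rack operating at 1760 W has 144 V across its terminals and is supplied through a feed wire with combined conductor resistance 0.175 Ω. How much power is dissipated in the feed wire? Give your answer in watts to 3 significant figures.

26.1 W

Line loss is just I²R for the cable — we know both I and R_line directly.
I = P / V = 1760 / 144 = 12.22 A through the feed wire.
P_line = I² R_line = (12.22)² × 0.175 = 26.14 W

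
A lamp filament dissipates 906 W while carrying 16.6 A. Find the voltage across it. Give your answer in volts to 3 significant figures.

54.6 V

Rearranging the power relation for the two known quantities gives V = P / I.
V = 906 / 16.60 = 54.58 V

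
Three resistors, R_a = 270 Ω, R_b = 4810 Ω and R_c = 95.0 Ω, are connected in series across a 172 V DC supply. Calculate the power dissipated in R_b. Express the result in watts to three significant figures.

5.31 W

The current is common to all series resistors; compute it, then apply P = I²R for the target.
R_total = 270 + 4810 + 95.0 = 5175 Ω
I = V / R_total = 172 / 5175 = 0.03324 A
P_R_b = I² × R_b = (0.03324)² × 4810 = 5.314 W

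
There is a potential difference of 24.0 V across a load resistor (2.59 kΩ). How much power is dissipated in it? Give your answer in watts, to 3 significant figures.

Voltage and resistance are given, so P = V²/R is the one-step route.
P = (24.0 V)² / 2590 Ω = 0.2224 W

0.222 W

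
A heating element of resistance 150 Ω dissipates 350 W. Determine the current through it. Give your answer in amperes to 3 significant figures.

From P = V I = I²R = V²/R, with the two given quantities we get I = √(P / R).
I = √(350 / 150) = 1.528 A

1.53 A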